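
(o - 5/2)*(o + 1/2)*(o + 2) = o^3 - 21*o/4 - 5/2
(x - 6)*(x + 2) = x^2 - 4*x - 12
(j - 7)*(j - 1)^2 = j^3 - 9*j^2 + 15*j - 7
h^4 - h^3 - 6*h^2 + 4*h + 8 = (h - 2)^2*(h + 1)*(h + 2)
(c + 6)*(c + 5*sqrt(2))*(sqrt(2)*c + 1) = sqrt(2)*c^3 + 6*sqrt(2)*c^2 + 11*c^2 + 5*sqrt(2)*c + 66*c + 30*sqrt(2)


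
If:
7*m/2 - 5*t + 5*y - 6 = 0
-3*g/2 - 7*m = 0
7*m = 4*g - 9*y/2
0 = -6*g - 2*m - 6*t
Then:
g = 1512/2521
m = -324/2521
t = -1404/2521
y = 1848/2521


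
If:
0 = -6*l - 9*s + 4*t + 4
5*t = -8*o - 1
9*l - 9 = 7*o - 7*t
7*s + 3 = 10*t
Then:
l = -325/214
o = -283/214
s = 247/107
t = 205/107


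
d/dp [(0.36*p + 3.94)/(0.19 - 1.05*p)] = (4.41567*p - 0.799026)/(1.05*p - 0.19)^3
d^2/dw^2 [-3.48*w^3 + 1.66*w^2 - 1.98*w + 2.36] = 3.32 - 20.88*w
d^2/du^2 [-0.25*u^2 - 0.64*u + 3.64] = -0.500000000000000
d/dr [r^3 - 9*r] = 3*r^2 - 9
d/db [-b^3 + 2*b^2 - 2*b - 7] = -3*b^2 + 4*b - 2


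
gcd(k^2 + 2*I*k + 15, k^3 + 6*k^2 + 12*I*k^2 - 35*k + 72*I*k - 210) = k + 5*I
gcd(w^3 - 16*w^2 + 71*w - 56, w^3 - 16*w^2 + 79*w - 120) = w - 8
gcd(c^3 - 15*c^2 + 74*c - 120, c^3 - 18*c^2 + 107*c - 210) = c^2 - 11*c + 30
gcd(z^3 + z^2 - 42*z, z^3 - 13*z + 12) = 1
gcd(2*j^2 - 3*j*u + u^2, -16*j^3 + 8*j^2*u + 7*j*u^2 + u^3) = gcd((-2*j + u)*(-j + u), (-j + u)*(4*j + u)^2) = -j + u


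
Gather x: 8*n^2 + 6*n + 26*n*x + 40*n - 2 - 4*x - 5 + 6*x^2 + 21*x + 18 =8*n^2 + 46*n + 6*x^2 + x*(26*n + 17) + 11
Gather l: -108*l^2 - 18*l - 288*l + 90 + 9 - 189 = -108*l^2 - 306*l - 90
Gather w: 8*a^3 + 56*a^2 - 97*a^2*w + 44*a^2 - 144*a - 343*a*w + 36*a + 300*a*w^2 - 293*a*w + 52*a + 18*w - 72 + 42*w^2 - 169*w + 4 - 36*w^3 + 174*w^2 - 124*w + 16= 8*a^3 + 100*a^2 - 56*a - 36*w^3 + w^2*(300*a + 216) + w*(-97*a^2 - 636*a - 275) - 52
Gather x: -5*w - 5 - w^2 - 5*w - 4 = -w^2 - 10*w - 9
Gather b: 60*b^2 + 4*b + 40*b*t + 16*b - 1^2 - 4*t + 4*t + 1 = 60*b^2 + b*(40*t + 20)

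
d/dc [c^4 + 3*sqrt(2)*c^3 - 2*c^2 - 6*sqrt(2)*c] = 4*c^3 + 9*sqrt(2)*c^2 - 4*c - 6*sqrt(2)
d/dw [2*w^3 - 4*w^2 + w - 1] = 6*w^2 - 8*w + 1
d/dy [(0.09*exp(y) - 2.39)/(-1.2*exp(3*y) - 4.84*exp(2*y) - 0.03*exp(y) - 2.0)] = (0.216*exp(3*y) - 8.1684*exp(2*y) - 23.1352*exp(y) - 0.2517)*exp(y)/(1.44*exp(6*y) + 11.616*exp(5*y) + 23.4976*exp(4*y) + 5.0904*exp(3*y) + 19.3609*exp(2*y) + 0.12*exp(y) + 4.0)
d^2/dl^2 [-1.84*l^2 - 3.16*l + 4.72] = -3.68000000000000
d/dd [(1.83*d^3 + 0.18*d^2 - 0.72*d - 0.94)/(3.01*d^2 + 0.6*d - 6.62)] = (5.5083*d^4 + 2.196*d^3 - 34.0686*d^2 + 3.2756*d + 5.3304)/(9.0601*d^4 + 3.612*d^3 - 39.4924*d^2 - 7.944*d + 43.8244)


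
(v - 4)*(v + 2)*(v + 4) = v^3 + 2*v^2 - 16*v - 32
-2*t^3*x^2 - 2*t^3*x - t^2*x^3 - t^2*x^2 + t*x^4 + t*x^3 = x*(-2*t + x)*(t + x)*(t*x + t)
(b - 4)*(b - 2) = b^2 - 6*b + 8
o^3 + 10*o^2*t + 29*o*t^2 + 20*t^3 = (o + t)*(o + 4*t)*(o + 5*t)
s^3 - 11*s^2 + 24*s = s*(s - 8)*(s - 3)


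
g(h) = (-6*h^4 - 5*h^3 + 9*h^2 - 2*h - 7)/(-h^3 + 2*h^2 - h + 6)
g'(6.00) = 3.96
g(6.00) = 59.38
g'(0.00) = -0.53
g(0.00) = -1.17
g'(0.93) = -2.89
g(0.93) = -1.60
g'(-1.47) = 1.22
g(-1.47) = 0.22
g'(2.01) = -92.90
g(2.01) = -28.66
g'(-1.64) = 1.91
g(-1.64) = -0.05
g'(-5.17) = 5.61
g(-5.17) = -16.53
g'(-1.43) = 1.05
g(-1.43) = 0.26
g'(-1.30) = 0.47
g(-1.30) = 0.36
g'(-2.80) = 4.54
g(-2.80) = -4.09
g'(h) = (3*h^2 - 4*h + 1)*(-6*h^4 - 5*h^3 + 9*h^2 - 2*h - 7)/(-h^3 + 2*h^2 - h + 6)^2 + (-24*h^3 - 15*h^2 + 18*h - 2)/(-h^3 + 2*h^2 - h + 6)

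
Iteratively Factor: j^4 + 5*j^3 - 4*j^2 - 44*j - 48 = (j + 4)*(j^3 + j^2 - 8*j - 12) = (j + 2)*(j + 4)*(j^2 - j - 6) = (j + 2)^2*(j + 4)*(j - 3)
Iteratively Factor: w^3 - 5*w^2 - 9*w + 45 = (w - 5)*(w^2 - 9) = (w - 5)*(w + 3)*(w - 3)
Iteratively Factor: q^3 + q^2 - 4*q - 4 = (q + 2)*(q^2 - q - 2) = (q - 2)*(q + 2)*(q + 1)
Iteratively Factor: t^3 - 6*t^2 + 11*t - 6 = (t - 2)*(t^2 - 4*t + 3) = (t - 3)*(t - 2)*(t - 1)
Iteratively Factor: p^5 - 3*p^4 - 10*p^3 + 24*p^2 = (p - 2)*(p^4 - p^3 - 12*p^2) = p*(p - 2)*(p^3 - p^2 - 12*p) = p^2*(p - 2)*(p^2 - p - 12) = p^2*(p - 4)*(p - 2)*(p + 3)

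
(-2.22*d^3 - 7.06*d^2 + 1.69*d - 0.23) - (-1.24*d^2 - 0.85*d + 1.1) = -2.22*d^3 - 5.82*d^2 + 2.54*d - 1.33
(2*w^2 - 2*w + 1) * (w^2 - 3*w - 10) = 2*w^4 - 8*w^3 - 13*w^2 + 17*w - 10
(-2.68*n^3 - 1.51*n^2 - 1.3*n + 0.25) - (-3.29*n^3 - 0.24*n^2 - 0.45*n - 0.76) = 0.61*n^3 - 1.27*n^2 - 0.85*n + 1.01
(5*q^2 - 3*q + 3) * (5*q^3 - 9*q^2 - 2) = 25*q^5 - 60*q^4 + 42*q^3 - 37*q^2 + 6*q - 6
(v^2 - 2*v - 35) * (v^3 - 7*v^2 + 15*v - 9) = v^5 - 9*v^4 - 6*v^3 + 206*v^2 - 507*v + 315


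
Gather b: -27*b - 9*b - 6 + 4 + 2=-36*b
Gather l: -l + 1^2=1 - l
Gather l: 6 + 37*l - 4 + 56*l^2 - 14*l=56*l^2 + 23*l + 2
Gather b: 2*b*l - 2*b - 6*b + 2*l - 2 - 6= b*(2*l - 8) + 2*l - 8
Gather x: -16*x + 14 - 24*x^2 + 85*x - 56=-24*x^2 + 69*x - 42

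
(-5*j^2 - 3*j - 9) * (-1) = 5*j^2 + 3*j + 9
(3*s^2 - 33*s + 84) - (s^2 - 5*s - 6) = 2*s^2 - 28*s + 90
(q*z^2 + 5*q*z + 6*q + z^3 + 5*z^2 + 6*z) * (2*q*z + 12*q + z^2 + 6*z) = 2*q^2*z^3 + 22*q^2*z^2 + 72*q^2*z + 72*q^2 + 3*q*z^4 + 33*q*z^3 + 108*q*z^2 + 108*q*z + z^5 + 11*z^4 + 36*z^3 + 36*z^2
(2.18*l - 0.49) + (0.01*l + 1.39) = 2.19*l + 0.9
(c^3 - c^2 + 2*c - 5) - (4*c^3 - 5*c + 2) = -3*c^3 - c^2 + 7*c - 7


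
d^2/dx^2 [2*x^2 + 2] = 4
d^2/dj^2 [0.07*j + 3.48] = 0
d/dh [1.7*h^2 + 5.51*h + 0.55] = 3.4*h + 5.51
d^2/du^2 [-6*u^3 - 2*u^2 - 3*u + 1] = -36*u - 4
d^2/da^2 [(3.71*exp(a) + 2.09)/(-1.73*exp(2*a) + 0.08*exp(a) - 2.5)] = (-11.103659*exp(4*a) - 25.534108*exp(3*a) + 97.142268*exp(2*a) + 35.401624*exp(a) - 23.6055)*exp(a)/(5.177717*exp(6*a) - 0.718296*exp(5*a) + 22.479966*exp(4*a) - 2.076512*exp(3*a) + 32.4855*exp(2*a) - 1.5*exp(a) + 15.625)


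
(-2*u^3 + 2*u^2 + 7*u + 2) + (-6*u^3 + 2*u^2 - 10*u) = -8*u^3 + 4*u^2 - 3*u + 2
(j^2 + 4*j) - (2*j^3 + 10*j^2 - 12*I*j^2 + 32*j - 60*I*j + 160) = -2*j^3 - 9*j^2 + 12*I*j^2 - 28*j + 60*I*j - 160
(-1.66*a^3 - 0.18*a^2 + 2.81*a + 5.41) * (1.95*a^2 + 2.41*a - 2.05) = -3.237*a^5 - 4.3516*a^4 + 8.4487*a^3 + 17.6906*a^2 + 7.2776*a - 11.0905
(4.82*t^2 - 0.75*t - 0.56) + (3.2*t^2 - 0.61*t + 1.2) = 8.02*t^2 - 1.36*t + 0.64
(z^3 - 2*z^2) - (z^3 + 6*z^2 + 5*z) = -8*z^2 - 5*z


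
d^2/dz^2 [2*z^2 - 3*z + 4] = 4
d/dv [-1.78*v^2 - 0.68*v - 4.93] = -3.56*v - 0.68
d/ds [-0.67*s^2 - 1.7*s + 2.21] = -1.34*s - 1.7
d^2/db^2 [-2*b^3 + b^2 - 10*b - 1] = 2 - 12*b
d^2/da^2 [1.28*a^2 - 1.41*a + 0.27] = 2.56000000000000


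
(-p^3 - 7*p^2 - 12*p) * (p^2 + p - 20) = -p^5 - 8*p^4 + p^3 + 128*p^2 + 240*p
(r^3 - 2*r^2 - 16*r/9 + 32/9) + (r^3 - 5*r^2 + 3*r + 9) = 2*r^3 - 7*r^2 + 11*r/9 + 113/9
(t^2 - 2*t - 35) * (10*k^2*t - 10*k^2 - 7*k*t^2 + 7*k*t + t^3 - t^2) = 10*k^2*t^3 - 30*k^2*t^2 - 330*k^2*t + 350*k^2 - 7*k*t^4 + 21*k*t^3 + 231*k*t^2 - 245*k*t + t^5 - 3*t^4 - 33*t^3 + 35*t^2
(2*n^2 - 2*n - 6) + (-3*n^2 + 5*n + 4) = -n^2 + 3*n - 2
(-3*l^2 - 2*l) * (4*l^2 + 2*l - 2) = -12*l^4 - 14*l^3 + 2*l^2 + 4*l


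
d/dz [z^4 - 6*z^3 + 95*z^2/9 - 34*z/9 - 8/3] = 4*z^3 - 18*z^2 + 190*z/9 - 34/9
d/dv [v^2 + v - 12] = 2*v + 1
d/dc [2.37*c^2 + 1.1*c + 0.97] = 4.74*c + 1.1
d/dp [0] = 0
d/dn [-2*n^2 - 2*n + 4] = -4*n - 2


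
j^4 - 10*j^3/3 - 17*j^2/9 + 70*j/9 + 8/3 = (j - 3)*(j - 2)*(j + 1/3)*(j + 4/3)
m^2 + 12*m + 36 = (m + 6)^2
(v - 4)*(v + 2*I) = v^2 - 4*v + 2*I*v - 8*I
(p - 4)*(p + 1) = p^2 - 3*p - 4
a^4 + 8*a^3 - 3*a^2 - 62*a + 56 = (a - 2)*(a - 1)*(a + 4)*(a + 7)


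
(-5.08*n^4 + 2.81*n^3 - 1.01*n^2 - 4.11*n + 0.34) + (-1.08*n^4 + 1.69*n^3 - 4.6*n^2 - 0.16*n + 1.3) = -6.16*n^4 + 4.5*n^3 - 5.61*n^2 - 4.27*n + 1.64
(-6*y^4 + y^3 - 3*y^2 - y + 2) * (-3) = 18*y^4 - 3*y^3 + 9*y^2 + 3*y - 6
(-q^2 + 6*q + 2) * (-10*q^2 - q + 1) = 10*q^4 - 59*q^3 - 27*q^2 + 4*q + 2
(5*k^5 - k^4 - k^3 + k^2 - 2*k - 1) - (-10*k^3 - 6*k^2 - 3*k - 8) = 5*k^5 - k^4 + 9*k^3 + 7*k^2 + k + 7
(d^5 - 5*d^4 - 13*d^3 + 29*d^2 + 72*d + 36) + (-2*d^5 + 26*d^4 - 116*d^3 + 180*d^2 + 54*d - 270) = -d^5 + 21*d^4 - 129*d^3 + 209*d^2 + 126*d - 234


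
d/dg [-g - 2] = -1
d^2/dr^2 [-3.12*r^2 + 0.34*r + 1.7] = -6.24000000000000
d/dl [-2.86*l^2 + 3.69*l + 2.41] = 3.69 - 5.72*l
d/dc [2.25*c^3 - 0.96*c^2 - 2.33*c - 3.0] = 6.75*c^2 - 1.92*c - 2.33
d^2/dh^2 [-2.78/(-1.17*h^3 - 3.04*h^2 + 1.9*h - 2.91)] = (-(19.5156*h + 16.9024)*(1.17*h^3 + 3.04*h^2 - 1.9*h + 2.91) + 2.78*(3.51*h^2 + 6.08*h - 1.9)*(7.02*h^2 + 12.16*h - 3.8))/(1.17*h^3 + 3.04*h^2 - 1.9*h + 2.91)^3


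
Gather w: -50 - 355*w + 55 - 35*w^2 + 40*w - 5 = -35*w^2 - 315*w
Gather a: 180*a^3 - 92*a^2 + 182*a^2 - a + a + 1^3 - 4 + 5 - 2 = 180*a^3 + 90*a^2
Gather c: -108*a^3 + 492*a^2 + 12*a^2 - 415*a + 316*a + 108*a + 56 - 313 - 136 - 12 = -108*a^3 + 504*a^2 + 9*a - 405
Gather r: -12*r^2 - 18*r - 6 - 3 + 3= -12*r^2 - 18*r - 6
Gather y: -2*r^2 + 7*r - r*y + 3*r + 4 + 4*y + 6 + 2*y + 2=-2*r^2 + 10*r + y*(6 - r) + 12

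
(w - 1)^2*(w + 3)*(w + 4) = w^4 + 5*w^3 - w^2 - 17*w + 12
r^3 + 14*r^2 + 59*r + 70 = (r + 2)*(r + 5)*(r + 7)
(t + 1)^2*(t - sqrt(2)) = t^3 - sqrt(2)*t^2 + 2*t^2 - 2*sqrt(2)*t + t - sqrt(2)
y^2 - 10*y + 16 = (y - 8)*(y - 2)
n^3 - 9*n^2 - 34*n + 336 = (n - 8)*(n - 7)*(n + 6)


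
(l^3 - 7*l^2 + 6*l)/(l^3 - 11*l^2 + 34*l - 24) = l/(l - 4)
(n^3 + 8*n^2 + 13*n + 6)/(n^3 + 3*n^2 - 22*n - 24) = (n + 1)/(n - 4)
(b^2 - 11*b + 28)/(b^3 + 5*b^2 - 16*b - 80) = (b - 7)/(b^2 + 9*b + 20)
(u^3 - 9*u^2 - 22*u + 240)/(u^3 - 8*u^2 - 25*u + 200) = (u - 6)/(u - 5)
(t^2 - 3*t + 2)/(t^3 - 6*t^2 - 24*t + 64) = (t - 1)/(t^2 - 4*t - 32)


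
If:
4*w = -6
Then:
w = -3/2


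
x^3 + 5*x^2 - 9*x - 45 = (x - 3)*(x + 3)*(x + 5)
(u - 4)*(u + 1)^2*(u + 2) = u^4 - 11*u^2 - 18*u - 8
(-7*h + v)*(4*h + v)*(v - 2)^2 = -28*h^2*v^2 + 112*h^2*v - 112*h^2 - 3*h*v^3 + 12*h*v^2 - 12*h*v + v^4 - 4*v^3 + 4*v^2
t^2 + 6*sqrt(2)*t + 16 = (t + 2*sqrt(2))*(t + 4*sqrt(2))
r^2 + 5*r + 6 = (r + 2)*(r + 3)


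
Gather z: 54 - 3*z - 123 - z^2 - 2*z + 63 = -z^2 - 5*z - 6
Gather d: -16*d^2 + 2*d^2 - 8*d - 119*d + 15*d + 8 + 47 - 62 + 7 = -14*d^2 - 112*d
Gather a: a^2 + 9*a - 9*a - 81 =a^2 - 81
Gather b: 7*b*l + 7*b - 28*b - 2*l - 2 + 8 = b*(7*l - 21) - 2*l + 6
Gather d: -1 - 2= -3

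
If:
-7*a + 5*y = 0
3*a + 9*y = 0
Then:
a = 0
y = 0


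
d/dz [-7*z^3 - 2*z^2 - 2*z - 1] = -21*z^2 - 4*z - 2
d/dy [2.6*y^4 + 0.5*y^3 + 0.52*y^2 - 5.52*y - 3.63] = 10.4*y^3 + 1.5*y^2 + 1.04*y - 5.52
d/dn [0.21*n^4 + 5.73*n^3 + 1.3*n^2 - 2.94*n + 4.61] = 0.84*n^3 + 17.19*n^2 + 2.6*n - 2.94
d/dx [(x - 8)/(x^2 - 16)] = (x^2 - 2*x*(x - 8) - 16)/(x^2 - 16)^2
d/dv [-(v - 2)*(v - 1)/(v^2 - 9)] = (-3*v^2 + 22*v - 27)/(v^4 - 18*v^2 + 81)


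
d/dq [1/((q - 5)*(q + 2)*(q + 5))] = (-(q - 5)*(q + 2) - (q - 5)*(q + 5) - (q + 2)*(q + 5))/((q - 5)^2*(q + 2)^2*(q + 5)^2)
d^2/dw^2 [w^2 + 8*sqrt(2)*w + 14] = 2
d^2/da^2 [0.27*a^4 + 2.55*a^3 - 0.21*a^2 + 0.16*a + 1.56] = 3.24*a^2 + 15.3*a - 0.42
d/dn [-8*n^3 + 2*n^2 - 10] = 4*n*(1 - 6*n)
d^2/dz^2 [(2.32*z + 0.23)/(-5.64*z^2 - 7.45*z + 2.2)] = (-(2.32*z + 0.23)*(11.28*z + 7.45)*(22.56*z + 14.9) + (78.5088*z + 37.1624)*(5.64*z^2 + 7.45*z - 2.2))/(5.64*z^2 + 7.45*z - 2.2)^3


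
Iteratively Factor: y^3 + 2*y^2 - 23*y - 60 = (y + 3)*(y^2 - y - 20) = (y + 3)*(y + 4)*(y - 5)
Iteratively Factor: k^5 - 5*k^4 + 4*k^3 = (k)*(k^4 - 5*k^3 + 4*k^2) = k*(k - 1)*(k^3 - 4*k^2) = k*(k - 4)*(k - 1)*(k^2) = k^2*(k - 4)*(k - 1)*(k)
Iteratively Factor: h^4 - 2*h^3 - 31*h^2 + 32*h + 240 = (h - 5)*(h^3 + 3*h^2 - 16*h - 48) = (h - 5)*(h - 4)*(h^2 + 7*h + 12) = (h - 5)*(h - 4)*(h + 4)*(h + 3)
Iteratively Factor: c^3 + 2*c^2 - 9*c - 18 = (c - 3)*(c^2 + 5*c + 6) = (c - 3)*(c + 2)*(c + 3)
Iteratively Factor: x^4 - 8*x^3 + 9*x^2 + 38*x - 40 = (x - 4)*(x^3 - 4*x^2 - 7*x + 10) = (x - 5)*(x - 4)*(x^2 + x - 2) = (x - 5)*(x - 4)*(x + 2)*(x - 1)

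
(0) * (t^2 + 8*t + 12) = 0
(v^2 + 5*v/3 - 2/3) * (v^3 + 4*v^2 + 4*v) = v^5 + 17*v^4/3 + 10*v^3 + 4*v^2 - 8*v/3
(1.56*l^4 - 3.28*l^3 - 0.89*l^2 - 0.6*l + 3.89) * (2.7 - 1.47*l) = -2.2932*l^5 + 9.0336*l^4 - 7.5477*l^3 - 1.521*l^2 - 7.3383*l + 10.503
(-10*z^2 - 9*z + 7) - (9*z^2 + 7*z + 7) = -19*z^2 - 16*z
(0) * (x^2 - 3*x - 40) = 0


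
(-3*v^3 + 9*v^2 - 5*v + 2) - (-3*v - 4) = -3*v^3 + 9*v^2 - 2*v + 6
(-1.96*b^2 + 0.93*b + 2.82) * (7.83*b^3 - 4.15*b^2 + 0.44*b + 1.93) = -15.3468*b^5 + 15.4159*b^4 + 17.3587*b^3 - 15.0766*b^2 + 3.0357*b + 5.4426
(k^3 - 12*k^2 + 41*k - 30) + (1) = k^3 - 12*k^2 + 41*k - 29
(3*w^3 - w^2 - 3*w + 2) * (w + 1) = 3*w^4 + 2*w^3 - 4*w^2 - w + 2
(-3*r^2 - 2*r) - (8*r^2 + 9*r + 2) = -11*r^2 - 11*r - 2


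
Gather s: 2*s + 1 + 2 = 2*s + 3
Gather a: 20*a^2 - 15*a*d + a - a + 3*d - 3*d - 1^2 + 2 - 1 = 20*a^2 - 15*a*d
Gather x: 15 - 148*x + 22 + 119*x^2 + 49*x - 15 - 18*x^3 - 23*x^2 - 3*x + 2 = -18*x^3 + 96*x^2 - 102*x + 24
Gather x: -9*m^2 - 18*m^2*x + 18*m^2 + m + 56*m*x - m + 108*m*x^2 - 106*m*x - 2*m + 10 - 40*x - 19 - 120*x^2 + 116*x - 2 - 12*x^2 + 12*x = 9*m^2 - 2*m + x^2*(108*m - 132) + x*(-18*m^2 - 50*m + 88) - 11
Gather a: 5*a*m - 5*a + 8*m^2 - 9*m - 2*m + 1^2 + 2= a*(5*m - 5) + 8*m^2 - 11*m + 3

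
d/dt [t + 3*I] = 1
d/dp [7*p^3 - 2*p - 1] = 21*p^2 - 2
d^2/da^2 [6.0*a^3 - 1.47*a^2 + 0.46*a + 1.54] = 36.0*a - 2.94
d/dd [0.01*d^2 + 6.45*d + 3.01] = 0.02*d + 6.45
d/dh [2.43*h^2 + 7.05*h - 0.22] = 4.86*h + 7.05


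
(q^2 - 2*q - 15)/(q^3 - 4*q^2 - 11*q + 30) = 1/(q - 2)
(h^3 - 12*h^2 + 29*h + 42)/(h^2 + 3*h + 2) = (h^2 - 13*h + 42)/(h + 2)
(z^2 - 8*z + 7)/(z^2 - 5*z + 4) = (z - 7)/(z - 4)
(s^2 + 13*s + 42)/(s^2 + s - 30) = (s + 7)/(s - 5)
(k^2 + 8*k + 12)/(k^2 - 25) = (k^2 + 8*k + 12)/(k^2 - 25)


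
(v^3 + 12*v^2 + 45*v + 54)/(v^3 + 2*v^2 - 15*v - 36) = (v + 6)/(v - 4)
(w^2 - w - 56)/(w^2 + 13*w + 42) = (w - 8)/(w + 6)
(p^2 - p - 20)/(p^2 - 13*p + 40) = (p + 4)/(p - 8)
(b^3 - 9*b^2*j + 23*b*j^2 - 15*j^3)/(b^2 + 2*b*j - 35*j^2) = (b^2 - 4*b*j + 3*j^2)/(b + 7*j)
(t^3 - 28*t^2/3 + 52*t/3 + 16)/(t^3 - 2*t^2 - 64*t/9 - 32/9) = 3*(t - 6)/(3*t + 4)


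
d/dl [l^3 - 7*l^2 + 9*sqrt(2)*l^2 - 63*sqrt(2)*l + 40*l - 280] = 3*l^2 - 14*l + 18*sqrt(2)*l - 63*sqrt(2) + 40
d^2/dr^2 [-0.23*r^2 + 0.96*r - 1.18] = -0.460000000000000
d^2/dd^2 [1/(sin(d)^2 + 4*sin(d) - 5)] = -(4*sin(d)^3 + 16*sin(d)^2 + 46*sin(d) + 42)/((sin(d) - 1)^2*(sin(d) + 5)^3)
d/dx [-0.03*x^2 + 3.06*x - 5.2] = 3.06 - 0.06*x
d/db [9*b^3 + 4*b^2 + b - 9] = 27*b^2 + 8*b + 1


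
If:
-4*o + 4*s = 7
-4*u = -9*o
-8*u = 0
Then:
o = 0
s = 7/4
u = 0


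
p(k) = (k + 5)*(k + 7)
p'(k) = 2*k + 12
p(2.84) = 77.15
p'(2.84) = 17.68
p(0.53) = 41.64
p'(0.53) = 13.06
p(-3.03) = 7.82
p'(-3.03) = 5.94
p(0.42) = 40.22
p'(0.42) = 12.84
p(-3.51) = 5.20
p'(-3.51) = 4.98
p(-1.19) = 22.14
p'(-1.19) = 9.62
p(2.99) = 79.82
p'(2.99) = 17.98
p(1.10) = 49.41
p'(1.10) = 14.20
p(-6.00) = -1.00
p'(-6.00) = 0.00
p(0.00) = 35.00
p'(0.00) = 12.00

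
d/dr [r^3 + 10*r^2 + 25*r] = 3*r^2 + 20*r + 25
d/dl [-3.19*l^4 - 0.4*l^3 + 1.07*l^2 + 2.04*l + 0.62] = -12.76*l^3 - 1.2*l^2 + 2.14*l + 2.04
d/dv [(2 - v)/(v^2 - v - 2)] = 1/(v^2 + 2*v + 1)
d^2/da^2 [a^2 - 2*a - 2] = 2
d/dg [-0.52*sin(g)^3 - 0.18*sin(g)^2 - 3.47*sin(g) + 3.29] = (-0.36*sin(g) + 0.78*cos(2*g) - 4.25)*cos(g)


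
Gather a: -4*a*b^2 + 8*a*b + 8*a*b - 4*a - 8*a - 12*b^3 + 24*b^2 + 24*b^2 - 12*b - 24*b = a*(-4*b^2 + 16*b - 12) - 12*b^3 + 48*b^2 - 36*b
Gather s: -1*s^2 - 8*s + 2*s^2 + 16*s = s^2 + 8*s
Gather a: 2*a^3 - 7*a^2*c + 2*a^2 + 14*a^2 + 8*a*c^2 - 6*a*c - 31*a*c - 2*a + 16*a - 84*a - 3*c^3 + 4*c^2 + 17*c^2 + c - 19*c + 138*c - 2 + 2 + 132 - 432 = 2*a^3 + a^2*(16 - 7*c) + a*(8*c^2 - 37*c - 70) - 3*c^3 + 21*c^2 + 120*c - 300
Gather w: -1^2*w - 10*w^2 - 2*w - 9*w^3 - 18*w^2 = -9*w^3 - 28*w^2 - 3*w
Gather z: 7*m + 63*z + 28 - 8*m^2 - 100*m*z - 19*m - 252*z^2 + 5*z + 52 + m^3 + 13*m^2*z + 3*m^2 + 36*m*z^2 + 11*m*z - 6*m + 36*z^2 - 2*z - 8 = m^3 - 5*m^2 - 18*m + z^2*(36*m - 216) + z*(13*m^2 - 89*m + 66) + 72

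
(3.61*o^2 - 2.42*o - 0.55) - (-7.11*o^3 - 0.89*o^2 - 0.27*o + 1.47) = 7.11*o^3 + 4.5*o^2 - 2.15*o - 2.02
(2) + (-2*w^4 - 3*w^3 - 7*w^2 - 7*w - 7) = -2*w^4 - 3*w^3 - 7*w^2 - 7*w - 5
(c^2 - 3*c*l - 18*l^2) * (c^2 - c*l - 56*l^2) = c^4 - 4*c^3*l - 71*c^2*l^2 + 186*c*l^3 + 1008*l^4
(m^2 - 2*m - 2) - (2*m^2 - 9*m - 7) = -m^2 + 7*m + 5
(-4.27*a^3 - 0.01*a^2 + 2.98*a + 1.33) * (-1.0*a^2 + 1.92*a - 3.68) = 4.27*a^5 - 8.1884*a^4 + 12.7144*a^3 + 4.4284*a^2 - 8.4128*a - 4.8944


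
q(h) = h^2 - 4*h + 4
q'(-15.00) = -34.00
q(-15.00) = 289.00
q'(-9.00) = -22.00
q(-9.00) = 121.00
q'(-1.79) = -7.58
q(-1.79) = 14.36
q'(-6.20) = -16.40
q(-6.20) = 67.24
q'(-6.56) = -17.12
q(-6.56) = 73.27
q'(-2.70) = -9.40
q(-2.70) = 22.09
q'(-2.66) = -9.32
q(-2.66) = 21.72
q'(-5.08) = -14.16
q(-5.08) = 50.13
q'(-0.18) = -4.36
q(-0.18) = 4.75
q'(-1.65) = -7.30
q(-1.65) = 13.32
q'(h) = 2*h - 4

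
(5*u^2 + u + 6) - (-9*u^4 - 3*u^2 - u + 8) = 9*u^4 + 8*u^2 + 2*u - 2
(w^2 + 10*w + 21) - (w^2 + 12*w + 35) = -2*w - 14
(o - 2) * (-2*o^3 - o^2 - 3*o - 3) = -2*o^4 + 3*o^3 - o^2 + 3*o + 6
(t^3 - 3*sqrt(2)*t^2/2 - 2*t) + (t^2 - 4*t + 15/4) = t^3 - 3*sqrt(2)*t^2/2 + t^2 - 6*t + 15/4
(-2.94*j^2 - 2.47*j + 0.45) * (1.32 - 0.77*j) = 2.2638*j^3 - 1.9789*j^2 - 3.6069*j + 0.594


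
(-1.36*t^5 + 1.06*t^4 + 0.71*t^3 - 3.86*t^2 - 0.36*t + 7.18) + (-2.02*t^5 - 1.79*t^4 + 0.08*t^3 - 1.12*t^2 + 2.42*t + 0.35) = -3.38*t^5 - 0.73*t^4 + 0.79*t^3 - 4.98*t^2 + 2.06*t + 7.53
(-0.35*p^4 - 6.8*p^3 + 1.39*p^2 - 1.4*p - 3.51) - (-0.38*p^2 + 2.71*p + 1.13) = -0.35*p^4 - 6.8*p^3 + 1.77*p^2 - 4.11*p - 4.64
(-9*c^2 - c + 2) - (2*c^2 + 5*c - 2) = -11*c^2 - 6*c + 4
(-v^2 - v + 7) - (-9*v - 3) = -v^2 + 8*v + 10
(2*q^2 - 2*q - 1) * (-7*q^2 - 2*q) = -14*q^4 + 10*q^3 + 11*q^2 + 2*q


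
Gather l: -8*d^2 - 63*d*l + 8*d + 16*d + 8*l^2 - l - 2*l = -8*d^2 + 24*d + 8*l^2 + l*(-63*d - 3)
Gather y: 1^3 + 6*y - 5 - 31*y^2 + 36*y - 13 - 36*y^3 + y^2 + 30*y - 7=-36*y^3 - 30*y^2 + 72*y - 24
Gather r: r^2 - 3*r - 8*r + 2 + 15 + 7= r^2 - 11*r + 24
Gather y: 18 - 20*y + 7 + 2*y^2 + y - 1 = 2*y^2 - 19*y + 24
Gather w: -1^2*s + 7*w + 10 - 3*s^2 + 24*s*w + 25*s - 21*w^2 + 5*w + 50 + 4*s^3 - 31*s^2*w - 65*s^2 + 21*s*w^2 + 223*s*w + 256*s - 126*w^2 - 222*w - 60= 4*s^3 - 68*s^2 + 280*s + w^2*(21*s - 147) + w*(-31*s^2 + 247*s - 210)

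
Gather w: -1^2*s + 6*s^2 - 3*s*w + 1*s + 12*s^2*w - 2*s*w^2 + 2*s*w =6*s^2 - 2*s*w^2 + w*(12*s^2 - s)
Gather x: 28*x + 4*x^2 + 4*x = 4*x^2 + 32*x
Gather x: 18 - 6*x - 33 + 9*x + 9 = 3*x - 6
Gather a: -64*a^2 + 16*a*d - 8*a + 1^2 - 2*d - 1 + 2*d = -64*a^2 + a*(16*d - 8)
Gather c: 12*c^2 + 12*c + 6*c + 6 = 12*c^2 + 18*c + 6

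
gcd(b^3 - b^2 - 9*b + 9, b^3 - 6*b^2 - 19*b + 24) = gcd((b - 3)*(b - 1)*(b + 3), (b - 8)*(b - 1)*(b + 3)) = b^2 + 2*b - 3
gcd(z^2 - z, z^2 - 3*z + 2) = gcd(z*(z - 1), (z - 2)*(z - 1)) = z - 1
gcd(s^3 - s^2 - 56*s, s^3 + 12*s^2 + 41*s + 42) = s + 7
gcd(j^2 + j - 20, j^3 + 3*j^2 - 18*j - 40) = j^2 + j - 20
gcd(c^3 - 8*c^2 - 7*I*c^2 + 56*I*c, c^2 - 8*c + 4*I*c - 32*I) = c - 8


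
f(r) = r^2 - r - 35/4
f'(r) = 2*r - 1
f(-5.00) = 21.25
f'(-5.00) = -11.00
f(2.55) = -4.80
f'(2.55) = 4.10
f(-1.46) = -5.16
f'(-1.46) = -3.92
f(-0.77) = -7.39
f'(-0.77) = -2.54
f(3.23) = -1.55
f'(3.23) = 5.46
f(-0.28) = -8.39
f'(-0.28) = -1.56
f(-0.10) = -8.64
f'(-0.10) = -1.20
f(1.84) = -7.20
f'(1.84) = 2.68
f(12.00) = 123.25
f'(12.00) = 23.00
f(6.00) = 21.25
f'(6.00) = 11.00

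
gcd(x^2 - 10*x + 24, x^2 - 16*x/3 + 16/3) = x - 4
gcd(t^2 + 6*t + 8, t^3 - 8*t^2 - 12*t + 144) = t + 4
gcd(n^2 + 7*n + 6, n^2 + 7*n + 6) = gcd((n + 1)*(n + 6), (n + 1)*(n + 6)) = n^2 + 7*n + 6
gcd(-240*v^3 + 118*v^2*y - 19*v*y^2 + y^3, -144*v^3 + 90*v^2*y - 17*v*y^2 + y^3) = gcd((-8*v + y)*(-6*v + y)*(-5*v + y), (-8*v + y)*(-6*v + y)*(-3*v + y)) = 48*v^2 - 14*v*y + y^2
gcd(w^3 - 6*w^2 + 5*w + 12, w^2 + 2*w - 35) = 1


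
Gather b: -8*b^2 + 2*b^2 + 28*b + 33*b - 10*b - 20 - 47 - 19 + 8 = -6*b^2 + 51*b - 78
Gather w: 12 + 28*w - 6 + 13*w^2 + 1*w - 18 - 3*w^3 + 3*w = -3*w^3 + 13*w^2 + 32*w - 12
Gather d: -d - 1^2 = -d - 1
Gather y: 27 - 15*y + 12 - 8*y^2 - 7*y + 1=-8*y^2 - 22*y + 40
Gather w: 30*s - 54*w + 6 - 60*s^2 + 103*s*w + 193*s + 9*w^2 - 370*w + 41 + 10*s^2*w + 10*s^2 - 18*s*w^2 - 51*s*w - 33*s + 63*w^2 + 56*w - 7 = -50*s^2 + 190*s + w^2*(72 - 18*s) + w*(10*s^2 + 52*s - 368) + 40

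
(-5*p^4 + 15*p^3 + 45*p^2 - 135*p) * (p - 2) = -5*p^5 + 25*p^4 + 15*p^3 - 225*p^2 + 270*p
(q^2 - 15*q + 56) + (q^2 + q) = 2*q^2 - 14*q + 56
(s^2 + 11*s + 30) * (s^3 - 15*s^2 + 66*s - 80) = s^5 - 4*s^4 - 69*s^3 + 196*s^2 + 1100*s - 2400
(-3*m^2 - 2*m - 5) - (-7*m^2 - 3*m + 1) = 4*m^2 + m - 6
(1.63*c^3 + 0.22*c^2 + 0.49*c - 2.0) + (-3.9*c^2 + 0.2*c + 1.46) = 1.63*c^3 - 3.68*c^2 + 0.69*c - 0.54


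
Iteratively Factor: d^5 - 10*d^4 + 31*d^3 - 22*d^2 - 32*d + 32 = (d - 1)*(d^4 - 9*d^3 + 22*d^2 - 32) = (d - 1)*(d + 1)*(d^3 - 10*d^2 + 32*d - 32) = (d - 2)*(d - 1)*(d + 1)*(d^2 - 8*d + 16) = (d - 4)*(d - 2)*(d - 1)*(d + 1)*(d - 4)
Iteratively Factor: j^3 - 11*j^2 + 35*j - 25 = (j - 5)*(j^2 - 6*j + 5) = (j - 5)*(j - 1)*(j - 5)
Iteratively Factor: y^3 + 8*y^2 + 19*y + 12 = (y + 3)*(y^2 + 5*y + 4) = (y + 1)*(y + 3)*(y + 4)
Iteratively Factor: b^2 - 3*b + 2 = (b - 1)*(b - 2)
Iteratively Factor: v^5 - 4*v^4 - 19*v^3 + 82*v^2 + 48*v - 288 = (v - 3)*(v^4 - v^3 - 22*v^2 + 16*v + 96) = (v - 3)*(v + 4)*(v^3 - 5*v^2 - 2*v + 24) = (v - 3)*(v + 2)*(v + 4)*(v^2 - 7*v + 12) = (v - 4)*(v - 3)*(v + 2)*(v + 4)*(v - 3)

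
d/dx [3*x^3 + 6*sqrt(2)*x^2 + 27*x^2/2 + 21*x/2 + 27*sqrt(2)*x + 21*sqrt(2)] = 9*x^2 + 12*sqrt(2)*x + 27*x + 21/2 + 27*sqrt(2)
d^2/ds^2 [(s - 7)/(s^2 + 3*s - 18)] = 2*((4 - 3*s)*(s^2 + 3*s - 18) + (s - 7)*(2*s + 3)^2)/(s^2 + 3*s - 18)^3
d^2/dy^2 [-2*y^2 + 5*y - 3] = -4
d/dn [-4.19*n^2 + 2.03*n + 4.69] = 2.03 - 8.38*n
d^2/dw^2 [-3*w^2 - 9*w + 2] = -6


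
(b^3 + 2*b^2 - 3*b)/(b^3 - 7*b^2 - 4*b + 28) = b*(b^2 + 2*b - 3)/(b^3 - 7*b^2 - 4*b + 28)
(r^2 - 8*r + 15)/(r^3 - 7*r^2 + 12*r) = (r - 5)/(r*(r - 4))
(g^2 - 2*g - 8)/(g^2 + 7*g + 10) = (g - 4)/(g + 5)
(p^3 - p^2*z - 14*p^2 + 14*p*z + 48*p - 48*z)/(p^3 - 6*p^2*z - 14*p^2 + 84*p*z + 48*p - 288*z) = (-p + z)/(-p + 6*z)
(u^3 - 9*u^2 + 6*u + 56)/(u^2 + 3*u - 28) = (u^2 - 5*u - 14)/(u + 7)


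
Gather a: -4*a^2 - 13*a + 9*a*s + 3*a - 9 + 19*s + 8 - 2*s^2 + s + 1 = -4*a^2 + a*(9*s - 10) - 2*s^2 + 20*s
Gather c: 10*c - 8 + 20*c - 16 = 30*c - 24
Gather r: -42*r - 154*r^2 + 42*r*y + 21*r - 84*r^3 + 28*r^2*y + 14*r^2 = -84*r^3 + r^2*(28*y - 140) + r*(42*y - 21)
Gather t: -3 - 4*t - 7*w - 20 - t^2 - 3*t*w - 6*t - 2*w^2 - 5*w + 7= -t^2 + t*(-3*w - 10) - 2*w^2 - 12*w - 16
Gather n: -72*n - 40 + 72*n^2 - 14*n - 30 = 72*n^2 - 86*n - 70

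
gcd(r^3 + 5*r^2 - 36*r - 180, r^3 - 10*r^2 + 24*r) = r - 6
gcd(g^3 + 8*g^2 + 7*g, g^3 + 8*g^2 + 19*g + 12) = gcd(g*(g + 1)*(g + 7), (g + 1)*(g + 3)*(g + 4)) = g + 1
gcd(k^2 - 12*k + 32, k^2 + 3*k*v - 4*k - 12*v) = k - 4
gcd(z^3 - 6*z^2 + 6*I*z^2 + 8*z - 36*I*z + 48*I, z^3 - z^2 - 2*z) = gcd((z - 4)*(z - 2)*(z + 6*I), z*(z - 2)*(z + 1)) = z - 2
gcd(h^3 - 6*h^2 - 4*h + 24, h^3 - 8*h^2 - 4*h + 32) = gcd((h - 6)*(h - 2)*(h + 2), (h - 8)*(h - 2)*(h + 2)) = h^2 - 4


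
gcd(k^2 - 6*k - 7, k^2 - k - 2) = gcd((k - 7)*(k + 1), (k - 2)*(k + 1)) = k + 1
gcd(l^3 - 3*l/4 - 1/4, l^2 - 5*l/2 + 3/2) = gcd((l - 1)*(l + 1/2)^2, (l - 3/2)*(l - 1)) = l - 1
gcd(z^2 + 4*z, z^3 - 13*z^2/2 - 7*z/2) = z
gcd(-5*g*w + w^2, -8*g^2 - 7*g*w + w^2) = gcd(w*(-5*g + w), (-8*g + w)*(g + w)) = 1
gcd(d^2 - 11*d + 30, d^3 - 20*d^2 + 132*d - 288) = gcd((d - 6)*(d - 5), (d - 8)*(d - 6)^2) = d - 6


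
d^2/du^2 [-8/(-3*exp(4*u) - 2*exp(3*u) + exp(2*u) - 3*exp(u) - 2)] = 8*((-48*exp(3*u) - 18*exp(2*u) + 4*exp(u) - 3)*(3*exp(4*u) + 2*exp(3*u) - exp(2*u) + 3*exp(u) + 2) + 2*(12*exp(3*u) + 6*exp(2*u) - 2*exp(u) + 3)^2*exp(u))*exp(u)/(3*exp(4*u) + 2*exp(3*u) - exp(2*u) + 3*exp(u) + 2)^3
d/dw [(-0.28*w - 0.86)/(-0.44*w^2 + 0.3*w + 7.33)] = (0.1232*w^2 - 0.084*w - (0.28*w + 0.86)*(0.88*w - 0.3) - 2.0524)/(-0.44*w^2 + 0.3*w + 7.33)^2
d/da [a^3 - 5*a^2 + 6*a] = 3*a^2 - 10*a + 6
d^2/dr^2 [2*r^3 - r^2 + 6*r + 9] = 12*r - 2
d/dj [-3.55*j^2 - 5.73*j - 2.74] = -7.1*j - 5.73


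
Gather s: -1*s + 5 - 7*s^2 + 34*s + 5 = -7*s^2 + 33*s + 10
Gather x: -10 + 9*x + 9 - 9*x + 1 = 0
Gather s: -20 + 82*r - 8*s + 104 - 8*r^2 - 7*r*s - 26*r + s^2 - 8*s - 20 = -8*r^2 + 56*r + s^2 + s*(-7*r - 16) + 64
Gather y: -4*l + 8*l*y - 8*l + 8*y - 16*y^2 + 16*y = -12*l - 16*y^2 + y*(8*l + 24)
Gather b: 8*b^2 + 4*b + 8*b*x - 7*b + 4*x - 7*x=8*b^2 + b*(8*x - 3) - 3*x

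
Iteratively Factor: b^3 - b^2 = (b)*(b^2 - b) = b*(b - 1)*(b)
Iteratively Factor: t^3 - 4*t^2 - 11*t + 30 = (t - 5)*(t^2 + t - 6) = (t - 5)*(t - 2)*(t + 3)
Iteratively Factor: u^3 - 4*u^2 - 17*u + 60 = (u - 3)*(u^2 - u - 20) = (u - 5)*(u - 3)*(u + 4)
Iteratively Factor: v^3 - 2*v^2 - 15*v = (v - 5)*(v^2 + 3*v) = v*(v - 5)*(v + 3)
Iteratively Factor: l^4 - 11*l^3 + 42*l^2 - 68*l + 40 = (l - 2)*(l^3 - 9*l^2 + 24*l - 20) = (l - 2)^2*(l^2 - 7*l + 10) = (l - 2)^3*(l - 5)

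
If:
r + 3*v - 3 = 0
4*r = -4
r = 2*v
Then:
No Solution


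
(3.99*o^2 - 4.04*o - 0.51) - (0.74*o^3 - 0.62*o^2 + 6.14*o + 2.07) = -0.74*o^3 + 4.61*o^2 - 10.18*o - 2.58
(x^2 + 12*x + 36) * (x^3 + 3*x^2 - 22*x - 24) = x^5 + 15*x^4 + 50*x^3 - 180*x^2 - 1080*x - 864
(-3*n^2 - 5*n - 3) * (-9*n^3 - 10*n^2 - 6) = 27*n^5 + 75*n^4 + 77*n^3 + 48*n^2 + 30*n + 18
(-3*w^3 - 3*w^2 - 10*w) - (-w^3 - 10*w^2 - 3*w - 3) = -2*w^3 + 7*w^2 - 7*w + 3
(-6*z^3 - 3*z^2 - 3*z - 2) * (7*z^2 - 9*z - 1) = -42*z^5 + 33*z^4 + 12*z^3 + 16*z^2 + 21*z + 2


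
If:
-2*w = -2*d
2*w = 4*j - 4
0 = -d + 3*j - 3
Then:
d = 0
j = 1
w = 0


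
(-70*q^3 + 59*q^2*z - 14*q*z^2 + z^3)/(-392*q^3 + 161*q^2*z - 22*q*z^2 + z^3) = (10*q^2 - 7*q*z + z^2)/(56*q^2 - 15*q*z + z^2)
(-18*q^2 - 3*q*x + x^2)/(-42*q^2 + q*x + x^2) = (3*q + x)/(7*q + x)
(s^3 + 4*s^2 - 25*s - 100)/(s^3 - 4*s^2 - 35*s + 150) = (s^2 + 9*s + 20)/(s^2 + s - 30)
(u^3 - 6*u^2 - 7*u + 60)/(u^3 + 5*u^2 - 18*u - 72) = (u - 5)/(u + 6)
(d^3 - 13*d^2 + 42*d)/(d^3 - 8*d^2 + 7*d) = (d - 6)/(d - 1)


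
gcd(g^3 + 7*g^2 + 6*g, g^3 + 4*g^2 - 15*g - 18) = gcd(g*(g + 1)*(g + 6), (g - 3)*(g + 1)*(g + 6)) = g^2 + 7*g + 6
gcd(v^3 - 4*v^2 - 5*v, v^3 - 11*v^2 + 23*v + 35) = v^2 - 4*v - 5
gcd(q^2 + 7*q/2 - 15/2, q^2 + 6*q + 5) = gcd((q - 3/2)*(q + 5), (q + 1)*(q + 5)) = q + 5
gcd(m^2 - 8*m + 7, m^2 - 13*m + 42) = m - 7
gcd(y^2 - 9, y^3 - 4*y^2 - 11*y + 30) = y + 3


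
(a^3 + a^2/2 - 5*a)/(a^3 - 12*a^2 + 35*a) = (a^2 + a/2 - 5)/(a^2 - 12*a + 35)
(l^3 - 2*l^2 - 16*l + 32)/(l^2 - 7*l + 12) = (l^2 + 2*l - 8)/(l - 3)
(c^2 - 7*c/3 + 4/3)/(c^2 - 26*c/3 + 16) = (3*c^2 - 7*c + 4)/(3*c^2 - 26*c + 48)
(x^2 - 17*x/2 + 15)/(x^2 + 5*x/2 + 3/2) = (2*x^2 - 17*x + 30)/(2*x^2 + 5*x + 3)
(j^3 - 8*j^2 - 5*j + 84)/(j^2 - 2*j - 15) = (j^2 - 11*j + 28)/(j - 5)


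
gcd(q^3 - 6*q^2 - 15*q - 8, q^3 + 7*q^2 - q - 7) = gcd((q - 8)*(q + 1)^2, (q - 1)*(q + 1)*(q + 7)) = q + 1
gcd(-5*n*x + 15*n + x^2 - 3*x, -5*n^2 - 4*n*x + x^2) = -5*n + x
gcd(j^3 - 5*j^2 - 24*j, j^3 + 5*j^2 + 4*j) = j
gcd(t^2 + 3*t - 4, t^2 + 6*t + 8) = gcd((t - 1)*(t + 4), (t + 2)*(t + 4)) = t + 4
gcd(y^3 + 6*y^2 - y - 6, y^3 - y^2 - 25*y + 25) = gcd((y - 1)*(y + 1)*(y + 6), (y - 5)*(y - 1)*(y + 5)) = y - 1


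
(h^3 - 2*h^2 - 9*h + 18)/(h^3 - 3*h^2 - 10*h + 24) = (h - 3)/(h - 4)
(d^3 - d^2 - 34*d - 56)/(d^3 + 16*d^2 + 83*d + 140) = (d^2 - 5*d - 14)/(d^2 + 12*d + 35)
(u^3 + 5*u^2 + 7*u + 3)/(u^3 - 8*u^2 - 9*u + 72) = (u^2 + 2*u + 1)/(u^2 - 11*u + 24)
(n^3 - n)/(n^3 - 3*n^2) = (n^2 - 1)/(n*(n - 3))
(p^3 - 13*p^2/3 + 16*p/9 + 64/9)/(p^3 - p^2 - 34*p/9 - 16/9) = (3*p - 8)/(3*p + 2)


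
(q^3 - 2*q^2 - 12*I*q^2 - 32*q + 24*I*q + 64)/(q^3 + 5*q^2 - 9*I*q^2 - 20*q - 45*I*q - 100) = (q^2 + q*(-2 - 8*I) + 16*I)/(q^2 + q*(5 - 5*I) - 25*I)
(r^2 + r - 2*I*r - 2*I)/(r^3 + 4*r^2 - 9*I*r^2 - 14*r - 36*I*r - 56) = (r + 1)/(r^2 + r*(4 - 7*I) - 28*I)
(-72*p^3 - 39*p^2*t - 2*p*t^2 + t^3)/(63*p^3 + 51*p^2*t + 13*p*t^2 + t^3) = (-8*p + t)/(7*p + t)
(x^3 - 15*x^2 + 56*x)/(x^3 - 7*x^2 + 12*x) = (x^2 - 15*x + 56)/(x^2 - 7*x + 12)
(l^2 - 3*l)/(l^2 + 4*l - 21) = l/(l + 7)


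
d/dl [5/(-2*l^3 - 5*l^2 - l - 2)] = 5*(6*l^2 + 10*l + 1)/(2*l^3 + 5*l^2 + l + 2)^2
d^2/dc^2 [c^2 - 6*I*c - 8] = 2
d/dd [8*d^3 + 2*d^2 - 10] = 4*d*(6*d + 1)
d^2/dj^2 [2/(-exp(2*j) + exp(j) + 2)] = 2*(2*(2*exp(j) - 1)^2*exp(j) + (4*exp(j) - 1)*(-exp(2*j) + exp(j) + 2))*exp(j)/(-exp(2*j) + exp(j) + 2)^3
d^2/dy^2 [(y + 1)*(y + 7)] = 2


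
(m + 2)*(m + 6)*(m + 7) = m^3 + 15*m^2 + 68*m + 84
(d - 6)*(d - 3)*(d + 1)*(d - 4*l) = d^4 - 4*d^3*l - 8*d^3 + 32*d^2*l + 9*d^2 - 36*d*l + 18*d - 72*l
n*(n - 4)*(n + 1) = n^3 - 3*n^2 - 4*n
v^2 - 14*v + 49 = (v - 7)^2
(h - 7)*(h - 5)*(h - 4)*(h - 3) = h^4 - 19*h^3 + 131*h^2 - 389*h + 420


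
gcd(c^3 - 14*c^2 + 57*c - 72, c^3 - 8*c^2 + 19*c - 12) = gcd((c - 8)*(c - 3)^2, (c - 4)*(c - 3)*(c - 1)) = c - 3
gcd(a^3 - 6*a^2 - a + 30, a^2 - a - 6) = a^2 - a - 6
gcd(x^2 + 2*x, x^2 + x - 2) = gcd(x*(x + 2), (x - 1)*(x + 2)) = x + 2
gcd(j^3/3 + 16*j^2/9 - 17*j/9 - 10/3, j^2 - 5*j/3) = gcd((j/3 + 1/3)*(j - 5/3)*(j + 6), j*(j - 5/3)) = j - 5/3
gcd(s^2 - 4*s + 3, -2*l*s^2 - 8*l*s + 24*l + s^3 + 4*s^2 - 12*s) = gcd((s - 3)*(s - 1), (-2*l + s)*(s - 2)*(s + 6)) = 1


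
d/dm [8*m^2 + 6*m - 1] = 16*m + 6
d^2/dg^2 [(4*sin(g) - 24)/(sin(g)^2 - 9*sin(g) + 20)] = 4*(-sin(g)^5 + 15*sin(g)^4 - 40*sin(g)^3 - 210*sin(g)^2 + 884*sin(g) - 372)/(sin(g)^2 - 9*sin(g) + 20)^3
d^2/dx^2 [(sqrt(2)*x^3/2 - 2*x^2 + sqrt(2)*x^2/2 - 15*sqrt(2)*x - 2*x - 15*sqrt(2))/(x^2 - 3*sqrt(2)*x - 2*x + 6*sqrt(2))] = 6*(-3*sqrt(2)*x^3 + x^3 - 21*sqrt(2)*x^2 - 18*x^2 + 78*sqrt(2)*x + 270*x - 286*sqrt(2) - 252)/(x^6 - 9*sqrt(2)*x^5 - 6*x^5 + 66*x^4 + 54*sqrt(2)*x^4 - 332*x^3 - 162*sqrt(2)*x^3 + 396*sqrt(2)*x^2 + 648*x^2 - 648*sqrt(2)*x - 432*x + 432*sqrt(2))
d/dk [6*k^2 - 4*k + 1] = 12*k - 4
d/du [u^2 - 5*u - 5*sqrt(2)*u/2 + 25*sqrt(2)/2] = 2*u - 5 - 5*sqrt(2)/2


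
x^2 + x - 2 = (x - 1)*(x + 2)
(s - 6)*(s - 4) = s^2 - 10*s + 24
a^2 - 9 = (a - 3)*(a + 3)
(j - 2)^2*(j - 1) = j^3 - 5*j^2 + 8*j - 4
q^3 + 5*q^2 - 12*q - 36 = (q - 3)*(q + 2)*(q + 6)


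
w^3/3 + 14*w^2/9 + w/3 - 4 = (w/3 + 1)*(w - 4/3)*(w + 3)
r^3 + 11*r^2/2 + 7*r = r*(r + 2)*(r + 7/2)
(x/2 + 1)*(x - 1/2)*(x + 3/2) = x^3/2 + 3*x^2/2 + 5*x/8 - 3/4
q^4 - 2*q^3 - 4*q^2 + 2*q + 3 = (q - 3)*(q - 1)*(q + 1)^2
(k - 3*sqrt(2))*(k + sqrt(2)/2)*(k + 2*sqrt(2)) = k^3 - sqrt(2)*k^2/2 - 13*k - 6*sqrt(2)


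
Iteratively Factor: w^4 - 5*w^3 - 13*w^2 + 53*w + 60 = (w + 1)*(w^3 - 6*w^2 - 7*w + 60) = (w + 1)*(w + 3)*(w^2 - 9*w + 20) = (w - 4)*(w + 1)*(w + 3)*(w - 5)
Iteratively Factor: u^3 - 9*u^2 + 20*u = (u - 4)*(u^2 - 5*u) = (u - 5)*(u - 4)*(u)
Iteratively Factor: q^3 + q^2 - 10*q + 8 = (q + 4)*(q^2 - 3*q + 2) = (q - 2)*(q + 4)*(q - 1)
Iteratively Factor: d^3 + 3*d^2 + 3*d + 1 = (d + 1)*(d^2 + 2*d + 1) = (d + 1)^2*(d + 1)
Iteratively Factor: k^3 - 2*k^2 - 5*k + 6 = (k - 3)*(k^2 + k - 2) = (k - 3)*(k - 1)*(k + 2)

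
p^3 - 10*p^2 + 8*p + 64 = (p - 8)*(p - 4)*(p + 2)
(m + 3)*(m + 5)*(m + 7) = m^3 + 15*m^2 + 71*m + 105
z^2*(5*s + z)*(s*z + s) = 5*s^2*z^3 + 5*s^2*z^2 + s*z^4 + s*z^3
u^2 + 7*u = u*(u + 7)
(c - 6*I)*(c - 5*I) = c^2 - 11*I*c - 30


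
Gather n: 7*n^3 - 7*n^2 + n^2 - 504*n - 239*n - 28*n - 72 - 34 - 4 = 7*n^3 - 6*n^2 - 771*n - 110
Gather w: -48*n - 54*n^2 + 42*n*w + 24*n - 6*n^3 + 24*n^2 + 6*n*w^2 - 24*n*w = -6*n^3 - 30*n^2 + 6*n*w^2 + 18*n*w - 24*n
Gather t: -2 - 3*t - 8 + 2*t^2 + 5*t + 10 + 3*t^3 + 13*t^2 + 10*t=3*t^3 + 15*t^2 + 12*t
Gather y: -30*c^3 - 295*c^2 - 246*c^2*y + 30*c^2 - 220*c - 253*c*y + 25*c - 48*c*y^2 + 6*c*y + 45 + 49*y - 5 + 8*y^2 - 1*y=-30*c^3 - 265*c^2 - 195*c + y^2*(8 - 48*c) + y*(-246*c^2 - 247*c + 48) + 40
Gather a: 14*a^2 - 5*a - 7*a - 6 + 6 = 14*a^2 - 12*a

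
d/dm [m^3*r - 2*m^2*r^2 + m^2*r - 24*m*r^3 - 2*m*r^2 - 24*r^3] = r*(3*m^2 - 4*m*r + 2*m - 24*r^2 - 2*r)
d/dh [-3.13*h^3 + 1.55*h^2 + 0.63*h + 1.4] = -9.39*h^2 + 3.1*h + 0.63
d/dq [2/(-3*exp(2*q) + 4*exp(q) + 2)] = (12*exp(q) - 8)*exp(q)/(-3*exp(2*q) + 4*exp(q) + 2)^2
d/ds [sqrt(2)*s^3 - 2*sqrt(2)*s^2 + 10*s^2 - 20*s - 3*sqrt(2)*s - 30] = 3*sqrt(2)*s^2 - 4*sqrt(2)*s + 20*s - 20 - 3*sqrt(2)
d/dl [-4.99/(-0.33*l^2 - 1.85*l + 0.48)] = (-3.2934*l - 9.2315)/(0.33*l^2 + 1.85*l - 0.48)^2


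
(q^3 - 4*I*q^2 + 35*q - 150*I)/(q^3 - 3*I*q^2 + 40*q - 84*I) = (q^2 - 10*I*q - 25)/(q^2 - 9*I*q - 14)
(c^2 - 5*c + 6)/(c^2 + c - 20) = (c^2 - 5*c + 6)/(c^2 + c - 20)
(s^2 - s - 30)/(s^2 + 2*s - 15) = (s - 6)/(s - 3)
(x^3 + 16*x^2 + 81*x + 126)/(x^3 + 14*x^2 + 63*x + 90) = (x + 7)/(x + 5)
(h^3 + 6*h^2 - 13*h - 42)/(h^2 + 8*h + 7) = (h^2 - h - 6)/(h + 1)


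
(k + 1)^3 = k^3 + 3*k^2 + 3*k + 1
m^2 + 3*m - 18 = (m - 3)*(m + 6)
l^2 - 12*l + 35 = (l - 7)*(l - 5)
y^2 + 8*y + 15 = (y + 3)*(y + 5)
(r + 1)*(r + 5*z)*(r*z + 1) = r^3*z + 5*r^2*z^2 + r^2*z + r^2 + 5*r*z^2 + 5*r*z + r + 5*z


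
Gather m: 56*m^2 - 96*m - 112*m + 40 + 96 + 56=56*m^2 - 208*m + 192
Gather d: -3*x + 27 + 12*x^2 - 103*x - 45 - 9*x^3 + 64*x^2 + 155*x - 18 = -9*x^3 + 76*x^2 + 49*x - 36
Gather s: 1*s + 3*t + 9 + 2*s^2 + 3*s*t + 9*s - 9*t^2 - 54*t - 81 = 2*s^2 + s*(3*t + 10) - 9*t^2 - 51*t - 72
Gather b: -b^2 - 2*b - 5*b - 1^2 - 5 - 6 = -b^2 - 7*b - 12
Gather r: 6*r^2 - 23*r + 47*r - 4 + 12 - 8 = 6*r^2 + 24*r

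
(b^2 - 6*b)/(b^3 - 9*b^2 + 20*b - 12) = b/(b^2 - 3*b + 2)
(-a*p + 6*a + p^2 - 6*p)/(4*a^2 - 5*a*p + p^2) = (p - 6)/(-4*a + p)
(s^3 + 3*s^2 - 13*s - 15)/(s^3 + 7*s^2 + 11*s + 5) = (s - 3)/(s + 1)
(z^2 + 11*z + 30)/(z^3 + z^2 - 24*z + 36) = (z + 5)/(z^2 - 5*z + 6)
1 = 1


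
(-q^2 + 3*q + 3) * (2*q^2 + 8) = -2*q^4 + 6*q^3 - 2*q^2 + 24*q + 24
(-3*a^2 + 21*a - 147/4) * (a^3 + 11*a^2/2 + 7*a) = -3*a^5 + 9*a^4/2 + 231*a^3/4 - 441*a^2/8 - 1029*a/4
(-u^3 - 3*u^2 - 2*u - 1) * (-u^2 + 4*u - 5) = u^5 - u^4 - 5*u^3 + 8*u^2 + 6*u + 5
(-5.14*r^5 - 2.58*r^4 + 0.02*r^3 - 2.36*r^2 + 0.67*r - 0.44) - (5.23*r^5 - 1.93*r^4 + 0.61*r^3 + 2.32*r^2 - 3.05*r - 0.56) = -10.37*r^5 - 0.65*r^4 - 0.59*r^3 - 4.68*r^2 + 3.72*r + 0.12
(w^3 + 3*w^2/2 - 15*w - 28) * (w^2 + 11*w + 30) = w^5 + 25*w^4/2 + 63*w^3/2 - 148*w^2 - 758*w - 840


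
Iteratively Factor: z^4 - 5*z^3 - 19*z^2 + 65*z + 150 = (z + 3)*(z^3 - 8*z^2 + 5*z + 50) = (z - 5)*(z + 3)*(z^2 - 3*z - 10) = (z - 5)^2*(z + 3)*(z + 2)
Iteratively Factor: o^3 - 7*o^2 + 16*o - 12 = (o - 2)*(o^2 - 5*o + 6) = (o - 3)*(o - 2)*(o - 2)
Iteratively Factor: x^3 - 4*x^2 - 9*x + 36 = (x - 3)*(x^2 - x - 12) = (x - 4)*(x - 3)*(x + 3)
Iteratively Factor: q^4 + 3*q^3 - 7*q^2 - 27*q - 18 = (q + 1)*(q^3 + 2*q^2 - 9*q - 18) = (q + 1)*(q + 2)*(q^2 - 9) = (q - 3)*(q + 1)*(q + 2)*(q + 3)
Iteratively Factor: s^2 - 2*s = (s)*(s - 2)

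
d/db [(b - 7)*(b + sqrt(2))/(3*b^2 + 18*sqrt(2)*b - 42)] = (-2*(b - 7)*(b + sqrt(2))*(b + 3*sqrt(2)) + (2*b - 7 + sqrt(2))*(b^2 + 6*sqrt(2)*b - 14))/(3*(b^2 + 6*sqrt(2)*b - 14)^2)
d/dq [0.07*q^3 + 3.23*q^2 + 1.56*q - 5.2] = 0.21*q^2 + 6.46*q + 1.56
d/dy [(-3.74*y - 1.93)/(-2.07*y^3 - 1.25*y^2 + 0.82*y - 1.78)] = (-15.4836*y^3 - 16.6603*y^2 - 4.825*y + 8.2398)/(4.2849*y^6 + 5.175*y^5 - 1.8323*y^4 + 5.3192*y^3 + 5.1224*y^2 - 2.9192*y + 3.1684)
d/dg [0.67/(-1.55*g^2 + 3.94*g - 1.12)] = (2.077*g - 2.6398)/(1.55*g^2 - 3.94*g + 1.12)^2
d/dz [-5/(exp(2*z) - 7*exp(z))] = 5*(2*exp(z) - 7)*exp(-z)/(exp(z) - 7)^2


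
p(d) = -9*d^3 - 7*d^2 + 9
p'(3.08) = -299.25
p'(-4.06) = -388.22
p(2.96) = -285.74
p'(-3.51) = -283.50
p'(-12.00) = -3720.00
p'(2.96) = -278.00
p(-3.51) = 311.95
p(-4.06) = 495.93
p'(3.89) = -463.03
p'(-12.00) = -3720.00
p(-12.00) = 14553.00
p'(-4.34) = -447.80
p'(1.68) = -99.72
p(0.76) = 1.01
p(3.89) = -626.70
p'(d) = -27*d^2 - 14*d = d*(-27*d - 14)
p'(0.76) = -26.24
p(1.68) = -53.43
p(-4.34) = 612.87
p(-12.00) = 14553.00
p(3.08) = -320.37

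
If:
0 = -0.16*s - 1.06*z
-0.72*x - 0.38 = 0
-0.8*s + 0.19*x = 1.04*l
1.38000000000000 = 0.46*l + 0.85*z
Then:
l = 2.18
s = -2.95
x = -0.53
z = 0.45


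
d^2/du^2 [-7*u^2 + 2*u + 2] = -14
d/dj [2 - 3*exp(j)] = -3*exp(j)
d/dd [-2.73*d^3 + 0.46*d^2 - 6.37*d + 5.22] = -8.19*d^2 + 0.92*d - 6.37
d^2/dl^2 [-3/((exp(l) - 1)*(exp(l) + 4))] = (-12*exp(3*l) - 27*exp(2*l) - 75*exp(l) - 36)*exp(l)/(exp(6*l) + 9*exp(5*l) + 15*exp(4*l) - 45*exp(3*l) - 60*exp(2*l) + 144*exp(l) - 64)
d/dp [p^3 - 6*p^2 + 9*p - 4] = 3*p^2 - 12*p + 9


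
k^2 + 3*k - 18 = (k - 3)*(k + 6)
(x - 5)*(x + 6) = x^2 + x - 30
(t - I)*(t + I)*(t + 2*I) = t^3 + 2*I*t^2 + t + 2*I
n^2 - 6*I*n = n*(n - 6*I)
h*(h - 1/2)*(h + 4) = h^3 + 7*h^2/2 - 2*h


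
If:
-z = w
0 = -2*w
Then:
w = 0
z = 0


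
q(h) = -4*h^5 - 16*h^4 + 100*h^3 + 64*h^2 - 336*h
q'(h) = -20*h^4 - 64*h^3 + 300*h^2 + 128*h - 336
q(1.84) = -46.37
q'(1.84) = 287.27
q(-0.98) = 285.48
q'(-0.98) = -131.53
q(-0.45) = 154.47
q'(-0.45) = -327.84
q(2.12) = 33.65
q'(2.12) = 269.89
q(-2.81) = -1066.07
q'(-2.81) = 1846.22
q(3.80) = -1371.06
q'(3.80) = -3199.68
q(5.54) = -18839.77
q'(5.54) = -20140.90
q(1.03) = -191.55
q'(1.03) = 21.67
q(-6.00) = -6912.00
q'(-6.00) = -2400.00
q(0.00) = 0.00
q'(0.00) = -336.00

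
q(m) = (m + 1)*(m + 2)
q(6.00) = 56.00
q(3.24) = 22.22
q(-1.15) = -0.13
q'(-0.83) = 1.34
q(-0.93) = 0.07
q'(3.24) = 9.48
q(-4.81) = 10.71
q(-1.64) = -0.23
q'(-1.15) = 0.70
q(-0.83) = 0.20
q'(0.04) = 3.08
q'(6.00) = 15.00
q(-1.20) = -0.16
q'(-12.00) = -21.00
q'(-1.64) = -0.28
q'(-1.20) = 0.60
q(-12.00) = 110.00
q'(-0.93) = 1.14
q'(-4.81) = -6.62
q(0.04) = 2.12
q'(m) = 2*m + 3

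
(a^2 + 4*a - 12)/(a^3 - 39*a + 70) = (a + 6)/(a^2 + 2*a - 35)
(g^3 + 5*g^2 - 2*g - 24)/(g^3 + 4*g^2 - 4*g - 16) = (g + 3)/(g + 2)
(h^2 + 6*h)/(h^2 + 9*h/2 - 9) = 2*h/(2*h - 3)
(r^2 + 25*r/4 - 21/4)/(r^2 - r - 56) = (r - 3/4)/(r - 8)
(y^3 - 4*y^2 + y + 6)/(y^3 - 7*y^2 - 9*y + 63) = (y^2 - y - 2)/(y^2 - 4*y - 21)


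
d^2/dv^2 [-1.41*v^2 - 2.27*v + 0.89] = -2.82000000000000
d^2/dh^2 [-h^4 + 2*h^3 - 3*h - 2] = 12*h*(1 - h)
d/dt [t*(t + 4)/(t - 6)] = (t^2 - 12*t - 24)/(t^2 - 12*t + 36)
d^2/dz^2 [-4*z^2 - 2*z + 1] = -8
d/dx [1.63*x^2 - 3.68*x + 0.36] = 3.26*x - 3.68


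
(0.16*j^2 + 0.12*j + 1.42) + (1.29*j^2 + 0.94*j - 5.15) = 1.45*j^2 + 1.06*j - 3.73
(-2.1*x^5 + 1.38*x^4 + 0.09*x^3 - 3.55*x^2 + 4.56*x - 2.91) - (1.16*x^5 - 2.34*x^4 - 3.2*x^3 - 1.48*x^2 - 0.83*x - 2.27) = -3.26*x^5 + 3.72*x^4 + 3.29*x^3 - 2.07*x^2 + 5.39*x - 0.64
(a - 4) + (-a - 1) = -5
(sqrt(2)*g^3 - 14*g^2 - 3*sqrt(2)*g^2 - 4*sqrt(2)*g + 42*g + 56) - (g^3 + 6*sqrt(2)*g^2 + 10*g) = -g^3 + sqrt(2)*g^3 - 14*g^2 - 9*sqrt(2)*g^2 - 4*sqrt(2)*g + 32*g + 56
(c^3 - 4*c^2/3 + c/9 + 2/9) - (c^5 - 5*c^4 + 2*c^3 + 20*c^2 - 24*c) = -c^5 + 5*c^4 - c^3 - 64*c^2/3 + 217*c/9 + 2/9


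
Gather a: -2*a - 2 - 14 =-2*a - 16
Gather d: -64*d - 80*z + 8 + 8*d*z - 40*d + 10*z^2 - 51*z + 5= d*(8*z - 104) + 10*z^2 - 131*z + 13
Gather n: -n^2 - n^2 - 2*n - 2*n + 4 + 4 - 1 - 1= -2*n^2 - 4*n + 6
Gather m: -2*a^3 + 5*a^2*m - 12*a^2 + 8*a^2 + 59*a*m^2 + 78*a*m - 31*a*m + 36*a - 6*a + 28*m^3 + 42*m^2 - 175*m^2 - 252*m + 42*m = -2*a^3 - 4*a^2 + 30*a + 28*m^3 + m^2*(59*a - 133) + m*(5*a^2 + 47*a - 210)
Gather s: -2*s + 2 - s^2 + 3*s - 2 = -s^2 + s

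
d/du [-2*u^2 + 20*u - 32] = 20 - 4*u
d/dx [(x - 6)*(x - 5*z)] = 2*x - 5*z - 6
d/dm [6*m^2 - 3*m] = 12*m - 3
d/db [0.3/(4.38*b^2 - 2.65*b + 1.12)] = (0.795 - 2.628*b)/(4.38*b^2 - 2.65*b + 1.12)^2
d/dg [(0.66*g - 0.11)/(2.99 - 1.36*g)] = (2.480368*g - 5.453162)/(1.36*g - 2.99)^3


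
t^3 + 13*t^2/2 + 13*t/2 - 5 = (t - 1/2)*(t + 2)*(t + 5)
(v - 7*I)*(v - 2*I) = v^2 - 9*I*v - 14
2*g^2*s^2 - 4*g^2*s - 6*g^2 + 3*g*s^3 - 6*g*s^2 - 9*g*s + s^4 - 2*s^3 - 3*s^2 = (g + s)*(2*g + s)*(s - 3)*(s + 1)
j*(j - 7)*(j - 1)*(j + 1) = j^4 - 7*j^3 - j^2 + 7*j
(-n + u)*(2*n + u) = -2*n^2 + n*u + u^2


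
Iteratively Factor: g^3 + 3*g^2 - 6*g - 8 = (g + 1)*(g^2 + 2*g - 8) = (g - 2)*(g + 1)*(g + 4)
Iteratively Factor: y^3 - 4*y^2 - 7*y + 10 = (y + 2)*(y^2 - 6*y + 5) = (y - 1)*(y + 2)*(y - 5)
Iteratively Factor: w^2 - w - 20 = (w - 5)*(w + 4)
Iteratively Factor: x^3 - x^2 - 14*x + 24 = (x + 4)*(x^2 - 5*x + 6) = (x - 3)*(x + 4)*(x - 2)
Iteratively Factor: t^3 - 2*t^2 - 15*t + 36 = (t - 3)*(t^2 + t - 12) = (t - 3)*(t + 4)*(t - 3)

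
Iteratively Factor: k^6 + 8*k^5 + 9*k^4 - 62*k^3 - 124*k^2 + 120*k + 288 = (k + 2)*(k^5 + 6*k^4 - 3*k^3 - 56*k^2 - 12*k + 144) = (k + 2)*(k + 3)*(k^4 + 3*k^3 - 12*k^2 - 20*k + 48) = (k + 2)*(k + 3)*(k + 4)*(k^3 - k^2 - 8*k + 12) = (k + 2)*(k + 3)^2*(k + 4)*(k^2 - 4*k + 4) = (k - 2)*(k + 2)*(k + 3)^2*(k + 4)*(k - 2)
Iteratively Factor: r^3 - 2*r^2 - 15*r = (r)*(r^2 - 2*r - 15) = r*(r - 5)*(r + 3)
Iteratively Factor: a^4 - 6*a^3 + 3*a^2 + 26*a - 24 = (a - 4)*(a^3 - 2*a^2 - 5*a + 6) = (a - 4)*(a - 1)*(a^2 - a - 6) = (a - 4)*(a - 3)*(a - 1)*(a + 2)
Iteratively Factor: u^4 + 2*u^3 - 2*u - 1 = (u - 1)*(u^3 + 3*u^2 + 3*u + 1) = (u - 1)*(u + 1)*(u^2 + 2*u + 1) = (u - 1)*(u + 1)^2*(u + 1)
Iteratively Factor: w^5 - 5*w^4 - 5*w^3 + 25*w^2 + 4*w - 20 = (w + 1)*(w^4 - 6*w^3 + w^2 + 24*w - 20) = (w - 1)*(w + 1)*(w^3 - 5*w^2 - 4*w + 20) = (w - 2)*(w - 1)*(w + 1)*(w^2 - 3*w - 10) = (w - 2)*(w - 1)*(w + 1)*(w + 2)*(w - 5)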